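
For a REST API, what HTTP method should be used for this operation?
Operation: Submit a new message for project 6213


GET = read, POST = create, PUT = update/replace, DELETE = remove
This operation is a create.
POST


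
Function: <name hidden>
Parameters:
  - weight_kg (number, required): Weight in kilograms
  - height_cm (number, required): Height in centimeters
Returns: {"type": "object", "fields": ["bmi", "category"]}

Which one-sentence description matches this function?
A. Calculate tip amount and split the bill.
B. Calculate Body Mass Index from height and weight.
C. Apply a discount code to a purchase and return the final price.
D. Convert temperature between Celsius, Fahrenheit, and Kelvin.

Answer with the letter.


Parameters weight_kg, height_cm and return ["bmi", "category"] fit: Calculate Body Mass Index from height and weight.
B


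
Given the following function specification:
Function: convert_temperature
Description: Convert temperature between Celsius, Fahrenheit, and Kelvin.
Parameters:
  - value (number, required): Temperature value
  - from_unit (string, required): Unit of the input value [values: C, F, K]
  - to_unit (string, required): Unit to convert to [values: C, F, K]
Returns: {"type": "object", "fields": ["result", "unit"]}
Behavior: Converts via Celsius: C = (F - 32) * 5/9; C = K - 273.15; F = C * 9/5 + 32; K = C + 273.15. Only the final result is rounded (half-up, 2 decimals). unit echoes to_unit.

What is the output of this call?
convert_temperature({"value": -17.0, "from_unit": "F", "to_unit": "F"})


To C: (-17 - 32) * 5/9 = -27.222222
To F: -27.222222 * 9/5 + 32 = -17
Round to 2 decimals: -17.0
Output:
{"result": -17.0, "unit": "F"}


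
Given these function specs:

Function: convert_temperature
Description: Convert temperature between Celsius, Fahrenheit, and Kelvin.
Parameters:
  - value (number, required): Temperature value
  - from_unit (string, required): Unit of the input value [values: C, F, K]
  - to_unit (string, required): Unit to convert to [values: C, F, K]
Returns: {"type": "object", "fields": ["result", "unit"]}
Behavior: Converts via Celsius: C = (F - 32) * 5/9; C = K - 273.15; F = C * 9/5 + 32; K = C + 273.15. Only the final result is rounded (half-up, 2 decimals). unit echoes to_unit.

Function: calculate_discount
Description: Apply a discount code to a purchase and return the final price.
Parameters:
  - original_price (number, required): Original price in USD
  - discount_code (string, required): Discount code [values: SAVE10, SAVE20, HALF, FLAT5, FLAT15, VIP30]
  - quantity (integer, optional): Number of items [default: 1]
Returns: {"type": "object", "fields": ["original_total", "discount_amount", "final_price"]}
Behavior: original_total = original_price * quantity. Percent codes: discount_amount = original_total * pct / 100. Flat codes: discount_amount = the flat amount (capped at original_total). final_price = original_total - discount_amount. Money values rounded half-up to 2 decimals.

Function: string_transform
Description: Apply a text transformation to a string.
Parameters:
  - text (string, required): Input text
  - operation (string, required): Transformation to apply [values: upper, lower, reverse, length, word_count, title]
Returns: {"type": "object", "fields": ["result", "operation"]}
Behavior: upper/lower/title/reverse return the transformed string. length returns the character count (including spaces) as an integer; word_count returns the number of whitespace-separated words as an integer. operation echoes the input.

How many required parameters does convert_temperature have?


Parameters of convert_temperature: value (required), from_unit (required), to_unit (required)
Required count:
3


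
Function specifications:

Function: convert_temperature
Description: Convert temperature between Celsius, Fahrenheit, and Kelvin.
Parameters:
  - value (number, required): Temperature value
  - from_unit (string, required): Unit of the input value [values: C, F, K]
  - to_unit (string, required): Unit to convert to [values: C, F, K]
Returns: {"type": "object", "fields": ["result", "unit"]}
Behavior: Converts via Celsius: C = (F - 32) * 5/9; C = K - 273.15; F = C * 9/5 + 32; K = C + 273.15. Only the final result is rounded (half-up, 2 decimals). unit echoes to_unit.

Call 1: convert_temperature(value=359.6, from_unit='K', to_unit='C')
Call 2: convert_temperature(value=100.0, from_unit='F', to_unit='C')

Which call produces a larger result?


Call 1:
  To C: 359.6 - 273.15 = 86.45
  Target is C: 86.45
  Round to 2 decimals: 86.45
  -> 86.45 C
Call 2:
  To C: (100 - 32) * 5/9 = 37.777778
  Target is C: 37.777778
  Round to 2 decimals: 37.78
  -> 37.78 C
Call 1 (86.45 C)


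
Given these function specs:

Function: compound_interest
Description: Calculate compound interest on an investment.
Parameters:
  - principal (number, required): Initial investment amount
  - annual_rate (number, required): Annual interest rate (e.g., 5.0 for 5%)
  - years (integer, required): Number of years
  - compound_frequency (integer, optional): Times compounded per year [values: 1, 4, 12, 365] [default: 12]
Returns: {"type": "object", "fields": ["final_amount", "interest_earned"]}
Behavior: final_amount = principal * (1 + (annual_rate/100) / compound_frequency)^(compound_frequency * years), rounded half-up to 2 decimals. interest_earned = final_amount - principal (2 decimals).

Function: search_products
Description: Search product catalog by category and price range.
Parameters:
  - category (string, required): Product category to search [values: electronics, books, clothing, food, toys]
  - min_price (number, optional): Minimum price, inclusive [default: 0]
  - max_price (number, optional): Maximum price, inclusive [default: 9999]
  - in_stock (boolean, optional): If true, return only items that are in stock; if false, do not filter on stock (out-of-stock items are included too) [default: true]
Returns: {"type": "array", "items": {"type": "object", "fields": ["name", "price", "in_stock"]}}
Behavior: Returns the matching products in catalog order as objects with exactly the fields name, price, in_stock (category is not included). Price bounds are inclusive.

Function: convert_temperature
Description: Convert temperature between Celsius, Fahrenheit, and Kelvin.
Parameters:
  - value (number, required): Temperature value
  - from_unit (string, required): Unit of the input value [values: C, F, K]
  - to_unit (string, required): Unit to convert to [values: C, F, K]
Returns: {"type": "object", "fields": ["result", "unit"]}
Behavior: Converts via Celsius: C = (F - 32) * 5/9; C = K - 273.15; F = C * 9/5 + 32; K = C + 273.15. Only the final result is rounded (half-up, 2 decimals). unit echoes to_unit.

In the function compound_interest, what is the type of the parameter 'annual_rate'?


The compound_interest spec declares:
  - annual_rate (number, required): Annual interest rate (e.g., 5.0 for 5%)
Type:
number


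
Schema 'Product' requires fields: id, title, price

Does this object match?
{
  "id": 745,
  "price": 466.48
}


Checking required fields...
Missing: title
Invalid - missing required field 'title'


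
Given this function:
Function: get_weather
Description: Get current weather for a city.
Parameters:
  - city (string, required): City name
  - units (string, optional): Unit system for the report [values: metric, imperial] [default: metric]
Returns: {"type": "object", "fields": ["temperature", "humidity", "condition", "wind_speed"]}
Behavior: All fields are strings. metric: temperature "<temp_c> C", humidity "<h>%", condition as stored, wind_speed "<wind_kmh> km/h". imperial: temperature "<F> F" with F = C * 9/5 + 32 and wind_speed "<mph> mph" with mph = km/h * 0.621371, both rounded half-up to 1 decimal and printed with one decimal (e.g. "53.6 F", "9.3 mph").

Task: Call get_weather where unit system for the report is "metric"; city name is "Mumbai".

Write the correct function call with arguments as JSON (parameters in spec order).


Mapping each described value to its parameter name:
  'Unit system for the report' -> units = "metric"
  'City name' -> city = "Mumbai"
get_weather({"city": "Mumbai", "units": "metric"})


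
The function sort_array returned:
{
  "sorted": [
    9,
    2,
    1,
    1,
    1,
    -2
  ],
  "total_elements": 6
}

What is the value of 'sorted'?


[9, 2, 1, 1, 1, -2]


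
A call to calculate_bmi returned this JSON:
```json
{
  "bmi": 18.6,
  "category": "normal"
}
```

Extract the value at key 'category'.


normal


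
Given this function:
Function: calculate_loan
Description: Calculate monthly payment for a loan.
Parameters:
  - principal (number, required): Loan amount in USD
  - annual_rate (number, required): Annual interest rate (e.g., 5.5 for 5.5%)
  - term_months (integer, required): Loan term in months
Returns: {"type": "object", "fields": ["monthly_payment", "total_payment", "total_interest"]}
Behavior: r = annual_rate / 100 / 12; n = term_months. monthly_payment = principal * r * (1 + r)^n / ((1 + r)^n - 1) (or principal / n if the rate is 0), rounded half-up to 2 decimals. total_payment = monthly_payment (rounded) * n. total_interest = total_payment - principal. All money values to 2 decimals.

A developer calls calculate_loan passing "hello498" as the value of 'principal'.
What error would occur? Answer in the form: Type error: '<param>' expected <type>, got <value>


Spec: 'principal' is declared as number; "hello498" is a string.
Type error: 'principal' expected number, got "hello498"


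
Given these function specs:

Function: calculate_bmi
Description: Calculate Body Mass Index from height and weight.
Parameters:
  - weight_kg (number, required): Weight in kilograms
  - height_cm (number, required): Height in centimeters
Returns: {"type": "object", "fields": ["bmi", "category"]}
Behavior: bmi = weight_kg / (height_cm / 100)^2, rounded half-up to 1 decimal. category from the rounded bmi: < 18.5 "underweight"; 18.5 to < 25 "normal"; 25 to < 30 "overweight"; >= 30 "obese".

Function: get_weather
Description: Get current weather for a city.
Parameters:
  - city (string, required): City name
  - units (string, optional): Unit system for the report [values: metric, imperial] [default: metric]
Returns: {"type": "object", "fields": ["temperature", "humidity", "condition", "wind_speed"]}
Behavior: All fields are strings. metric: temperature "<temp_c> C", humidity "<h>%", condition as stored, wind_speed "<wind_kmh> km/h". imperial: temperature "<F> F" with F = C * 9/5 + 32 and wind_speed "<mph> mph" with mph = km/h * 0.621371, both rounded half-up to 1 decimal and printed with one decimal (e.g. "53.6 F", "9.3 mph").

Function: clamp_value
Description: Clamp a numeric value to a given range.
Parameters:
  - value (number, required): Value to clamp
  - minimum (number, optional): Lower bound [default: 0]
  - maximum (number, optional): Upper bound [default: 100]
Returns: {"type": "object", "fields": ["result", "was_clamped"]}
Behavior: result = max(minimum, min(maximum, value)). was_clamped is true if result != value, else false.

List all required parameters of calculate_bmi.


Parameters of calculate_bmi and their required/optional flag:
  weight_kg: required
  height_cm: required
height_cm, weight_kg


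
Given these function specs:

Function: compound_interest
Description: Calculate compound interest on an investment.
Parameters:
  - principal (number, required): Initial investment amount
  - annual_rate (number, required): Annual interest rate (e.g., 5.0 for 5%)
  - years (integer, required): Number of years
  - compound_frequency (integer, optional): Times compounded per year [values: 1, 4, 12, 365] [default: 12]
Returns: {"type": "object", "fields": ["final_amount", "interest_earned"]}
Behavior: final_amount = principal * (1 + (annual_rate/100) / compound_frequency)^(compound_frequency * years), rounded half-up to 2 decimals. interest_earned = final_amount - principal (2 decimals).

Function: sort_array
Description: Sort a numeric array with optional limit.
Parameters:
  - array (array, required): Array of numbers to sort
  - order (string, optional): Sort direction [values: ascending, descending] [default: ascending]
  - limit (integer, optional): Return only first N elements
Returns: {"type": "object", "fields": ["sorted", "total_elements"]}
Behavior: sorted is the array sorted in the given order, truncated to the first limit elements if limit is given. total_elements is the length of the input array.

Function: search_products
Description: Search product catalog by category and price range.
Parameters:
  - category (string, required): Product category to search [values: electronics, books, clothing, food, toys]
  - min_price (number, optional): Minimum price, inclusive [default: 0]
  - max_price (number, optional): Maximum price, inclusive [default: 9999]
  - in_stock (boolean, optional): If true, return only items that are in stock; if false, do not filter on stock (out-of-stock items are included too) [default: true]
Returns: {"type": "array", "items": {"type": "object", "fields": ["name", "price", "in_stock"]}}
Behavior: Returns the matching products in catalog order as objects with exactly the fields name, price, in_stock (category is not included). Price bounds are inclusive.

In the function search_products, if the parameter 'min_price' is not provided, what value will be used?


The search_products spec declares:
  - min_price (number, optional): Minimum price, inclusive [default: 0]
Default:
0


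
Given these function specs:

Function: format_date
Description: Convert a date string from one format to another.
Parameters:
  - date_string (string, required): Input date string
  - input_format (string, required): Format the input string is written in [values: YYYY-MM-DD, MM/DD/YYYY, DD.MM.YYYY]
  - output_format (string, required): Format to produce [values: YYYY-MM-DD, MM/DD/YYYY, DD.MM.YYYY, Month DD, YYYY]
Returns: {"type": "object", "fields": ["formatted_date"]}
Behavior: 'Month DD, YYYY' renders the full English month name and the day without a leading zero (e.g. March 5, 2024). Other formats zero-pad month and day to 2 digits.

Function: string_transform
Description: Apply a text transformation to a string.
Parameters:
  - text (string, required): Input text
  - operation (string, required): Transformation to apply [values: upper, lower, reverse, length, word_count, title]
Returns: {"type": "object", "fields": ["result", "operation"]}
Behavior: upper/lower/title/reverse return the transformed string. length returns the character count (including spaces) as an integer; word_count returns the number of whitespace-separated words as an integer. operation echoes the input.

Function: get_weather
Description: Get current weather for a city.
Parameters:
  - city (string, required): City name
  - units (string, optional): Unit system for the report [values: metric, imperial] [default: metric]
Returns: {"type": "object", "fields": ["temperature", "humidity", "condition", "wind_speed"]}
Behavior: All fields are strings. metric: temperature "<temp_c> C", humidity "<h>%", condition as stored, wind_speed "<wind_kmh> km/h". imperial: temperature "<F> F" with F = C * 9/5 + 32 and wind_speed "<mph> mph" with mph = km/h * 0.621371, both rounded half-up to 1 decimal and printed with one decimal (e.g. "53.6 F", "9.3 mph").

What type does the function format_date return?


The format_date spec declares Returns: {"type": "object", "fields": ["formatted_date"]}
Type:
object


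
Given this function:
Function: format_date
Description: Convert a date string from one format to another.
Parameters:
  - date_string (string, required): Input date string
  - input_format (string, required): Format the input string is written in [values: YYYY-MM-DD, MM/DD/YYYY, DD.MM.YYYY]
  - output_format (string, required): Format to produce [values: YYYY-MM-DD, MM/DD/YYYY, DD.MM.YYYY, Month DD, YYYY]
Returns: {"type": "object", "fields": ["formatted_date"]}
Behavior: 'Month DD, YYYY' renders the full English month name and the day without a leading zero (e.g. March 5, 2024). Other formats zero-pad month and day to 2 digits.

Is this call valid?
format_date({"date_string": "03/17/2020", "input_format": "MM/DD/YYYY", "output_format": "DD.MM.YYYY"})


Checking all required parameters present and types match... All valid.
Valid


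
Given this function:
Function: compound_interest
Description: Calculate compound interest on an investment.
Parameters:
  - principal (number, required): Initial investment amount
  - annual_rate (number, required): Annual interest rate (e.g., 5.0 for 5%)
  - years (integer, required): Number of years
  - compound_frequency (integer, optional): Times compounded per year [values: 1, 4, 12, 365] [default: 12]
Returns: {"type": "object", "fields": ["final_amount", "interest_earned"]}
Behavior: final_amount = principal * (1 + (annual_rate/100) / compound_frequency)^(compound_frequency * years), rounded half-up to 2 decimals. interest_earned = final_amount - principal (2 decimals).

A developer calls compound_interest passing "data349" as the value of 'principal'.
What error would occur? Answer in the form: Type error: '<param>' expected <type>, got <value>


Spec: 'principal' is declared as number; "data349" is a string.
Type error: 'principal' expected number, got "data349"


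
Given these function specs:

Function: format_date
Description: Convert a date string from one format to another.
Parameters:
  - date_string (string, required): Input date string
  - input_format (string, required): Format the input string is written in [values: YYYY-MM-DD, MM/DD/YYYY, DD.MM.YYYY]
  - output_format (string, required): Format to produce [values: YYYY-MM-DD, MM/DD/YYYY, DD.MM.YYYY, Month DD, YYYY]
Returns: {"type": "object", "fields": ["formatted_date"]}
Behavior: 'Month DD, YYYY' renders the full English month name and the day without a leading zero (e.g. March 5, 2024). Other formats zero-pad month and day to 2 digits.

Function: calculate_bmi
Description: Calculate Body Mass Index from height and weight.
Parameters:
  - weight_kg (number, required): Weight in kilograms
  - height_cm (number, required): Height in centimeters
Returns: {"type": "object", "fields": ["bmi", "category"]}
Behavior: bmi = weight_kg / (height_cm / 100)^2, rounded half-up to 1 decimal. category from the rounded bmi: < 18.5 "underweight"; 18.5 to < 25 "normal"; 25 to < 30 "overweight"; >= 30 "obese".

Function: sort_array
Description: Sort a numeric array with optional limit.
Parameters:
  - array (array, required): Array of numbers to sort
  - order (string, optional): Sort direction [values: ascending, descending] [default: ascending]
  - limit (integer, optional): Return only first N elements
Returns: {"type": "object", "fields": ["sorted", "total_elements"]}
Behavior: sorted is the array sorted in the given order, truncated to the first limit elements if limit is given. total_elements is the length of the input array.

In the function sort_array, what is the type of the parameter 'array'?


The sort_array spec declares:
  - array (array, required): Array of numbers to sort
Type:
array


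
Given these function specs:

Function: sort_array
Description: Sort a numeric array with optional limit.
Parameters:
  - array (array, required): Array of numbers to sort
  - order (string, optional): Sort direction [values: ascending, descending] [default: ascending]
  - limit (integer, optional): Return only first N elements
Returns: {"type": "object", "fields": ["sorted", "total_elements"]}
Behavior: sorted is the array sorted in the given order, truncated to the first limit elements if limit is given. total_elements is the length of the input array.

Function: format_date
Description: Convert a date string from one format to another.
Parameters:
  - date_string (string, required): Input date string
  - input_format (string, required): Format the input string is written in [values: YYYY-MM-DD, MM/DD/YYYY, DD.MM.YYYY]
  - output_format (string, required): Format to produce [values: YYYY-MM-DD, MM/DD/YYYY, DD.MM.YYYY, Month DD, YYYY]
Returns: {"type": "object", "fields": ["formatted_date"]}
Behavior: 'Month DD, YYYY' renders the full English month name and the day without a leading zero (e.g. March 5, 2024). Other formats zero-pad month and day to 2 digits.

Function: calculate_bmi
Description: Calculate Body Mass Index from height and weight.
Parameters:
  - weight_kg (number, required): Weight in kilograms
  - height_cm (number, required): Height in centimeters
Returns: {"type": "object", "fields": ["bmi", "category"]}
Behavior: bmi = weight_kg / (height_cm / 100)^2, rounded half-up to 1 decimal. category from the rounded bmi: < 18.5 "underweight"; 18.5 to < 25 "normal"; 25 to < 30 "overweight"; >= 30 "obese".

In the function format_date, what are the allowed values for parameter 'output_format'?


The format_date spec declares:
  - output_format (string, required): Format to produce [values: YYYY-MM-DD, MM/DD/YYYY, DD.MM.YYYY, Month DD, YYYY]
Allowed values:
YYYY-MM-DD, MM/DD/YYYY, DD.MM.YYYY, Month DD, YYYY


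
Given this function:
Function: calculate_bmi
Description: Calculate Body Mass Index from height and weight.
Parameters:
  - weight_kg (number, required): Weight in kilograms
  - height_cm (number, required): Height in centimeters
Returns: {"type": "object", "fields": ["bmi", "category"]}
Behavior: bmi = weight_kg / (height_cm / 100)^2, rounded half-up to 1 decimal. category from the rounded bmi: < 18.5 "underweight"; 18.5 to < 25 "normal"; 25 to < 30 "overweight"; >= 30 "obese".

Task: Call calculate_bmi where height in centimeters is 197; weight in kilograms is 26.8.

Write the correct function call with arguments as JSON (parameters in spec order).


Mapping each described value to its parameter name:
  'Height in centimeters' -> height_cm = 197
  'Weight in kilograms' -> weight_kg = 26.8
calculate_bmi({"weight_kg": 26.8, "height_cm": 197})


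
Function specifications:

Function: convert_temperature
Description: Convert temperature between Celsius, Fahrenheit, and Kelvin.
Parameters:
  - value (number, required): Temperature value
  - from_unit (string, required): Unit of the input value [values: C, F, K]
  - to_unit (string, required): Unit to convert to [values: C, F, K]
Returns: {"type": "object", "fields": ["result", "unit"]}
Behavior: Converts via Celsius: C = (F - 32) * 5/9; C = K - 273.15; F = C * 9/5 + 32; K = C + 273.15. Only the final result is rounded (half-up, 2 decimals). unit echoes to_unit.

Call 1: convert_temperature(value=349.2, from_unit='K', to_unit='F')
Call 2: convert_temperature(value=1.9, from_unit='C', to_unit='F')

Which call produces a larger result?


Call 1:
  To C: 349.2 - 273.15 = 76.05
  To F: 76.05 * 9/5 + 32 = 168.89
  Round to 2 decimals: 168.89
  -> 168.89 F
Call 2:
  Input already in C: 1.9
  To F: 1.9 * 9/5 + 32 = 35.42
  Round to 2 decimals: 35.42
  -> 35.42 F
Call 1 (168.89 F)


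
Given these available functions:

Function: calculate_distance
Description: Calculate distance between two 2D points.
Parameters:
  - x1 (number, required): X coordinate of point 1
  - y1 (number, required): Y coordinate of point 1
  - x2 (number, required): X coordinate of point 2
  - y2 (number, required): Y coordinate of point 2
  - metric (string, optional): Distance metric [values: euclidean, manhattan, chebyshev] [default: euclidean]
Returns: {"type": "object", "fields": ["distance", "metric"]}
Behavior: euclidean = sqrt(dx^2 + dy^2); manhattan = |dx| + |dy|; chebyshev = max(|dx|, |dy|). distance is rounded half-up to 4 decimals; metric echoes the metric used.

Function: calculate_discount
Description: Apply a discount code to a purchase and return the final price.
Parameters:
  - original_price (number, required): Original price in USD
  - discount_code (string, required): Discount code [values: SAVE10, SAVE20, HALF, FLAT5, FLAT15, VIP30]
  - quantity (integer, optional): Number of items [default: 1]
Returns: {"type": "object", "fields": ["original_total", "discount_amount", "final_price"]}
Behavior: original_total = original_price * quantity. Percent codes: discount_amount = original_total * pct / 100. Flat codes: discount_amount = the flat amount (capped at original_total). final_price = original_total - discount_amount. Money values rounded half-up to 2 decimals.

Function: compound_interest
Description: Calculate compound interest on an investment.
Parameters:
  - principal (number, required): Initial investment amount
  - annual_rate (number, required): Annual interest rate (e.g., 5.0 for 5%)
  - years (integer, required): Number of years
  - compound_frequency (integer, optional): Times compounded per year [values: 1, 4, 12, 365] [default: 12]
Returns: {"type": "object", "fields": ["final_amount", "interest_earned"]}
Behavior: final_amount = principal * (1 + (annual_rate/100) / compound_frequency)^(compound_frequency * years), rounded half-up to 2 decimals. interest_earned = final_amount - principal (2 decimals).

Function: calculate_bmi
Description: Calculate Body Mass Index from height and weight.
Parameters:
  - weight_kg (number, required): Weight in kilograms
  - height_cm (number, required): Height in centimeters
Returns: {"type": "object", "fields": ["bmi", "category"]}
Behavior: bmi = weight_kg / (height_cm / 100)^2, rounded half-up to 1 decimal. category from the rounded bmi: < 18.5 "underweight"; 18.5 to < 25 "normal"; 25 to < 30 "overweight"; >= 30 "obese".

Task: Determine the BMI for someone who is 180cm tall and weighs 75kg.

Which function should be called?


The task needs a function whose description is: Calculate Body Mass Index from height and weight.
calculate_bmi


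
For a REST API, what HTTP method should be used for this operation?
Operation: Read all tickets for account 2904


GET = read, POST = create, PUT = update/replace, DELETE = remove
This operation is a read.
GET


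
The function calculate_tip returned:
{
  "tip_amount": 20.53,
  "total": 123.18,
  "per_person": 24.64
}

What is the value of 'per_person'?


24.64


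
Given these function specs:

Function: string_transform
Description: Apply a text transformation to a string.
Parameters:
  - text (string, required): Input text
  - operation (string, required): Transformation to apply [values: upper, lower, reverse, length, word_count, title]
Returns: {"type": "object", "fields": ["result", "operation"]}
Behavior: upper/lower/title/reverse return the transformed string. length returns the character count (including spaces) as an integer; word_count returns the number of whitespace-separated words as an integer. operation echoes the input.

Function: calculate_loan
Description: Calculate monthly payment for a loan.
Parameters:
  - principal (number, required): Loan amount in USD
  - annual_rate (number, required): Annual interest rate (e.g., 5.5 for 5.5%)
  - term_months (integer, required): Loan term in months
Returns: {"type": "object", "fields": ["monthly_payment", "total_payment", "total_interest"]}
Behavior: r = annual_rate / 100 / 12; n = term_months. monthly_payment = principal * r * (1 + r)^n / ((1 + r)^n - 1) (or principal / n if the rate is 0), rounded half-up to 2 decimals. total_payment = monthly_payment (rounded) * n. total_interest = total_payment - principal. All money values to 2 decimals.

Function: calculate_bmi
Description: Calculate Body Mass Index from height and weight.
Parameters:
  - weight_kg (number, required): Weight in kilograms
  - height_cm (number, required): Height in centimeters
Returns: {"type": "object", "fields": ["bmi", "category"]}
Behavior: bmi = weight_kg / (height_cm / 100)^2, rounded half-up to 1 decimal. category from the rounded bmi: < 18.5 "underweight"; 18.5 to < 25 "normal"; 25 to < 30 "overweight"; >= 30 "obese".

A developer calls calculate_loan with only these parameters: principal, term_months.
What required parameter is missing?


Required parameters: principal, annual_rate, term_months
Provided: principal, term_months
Missing: annual_rate
annual_rate


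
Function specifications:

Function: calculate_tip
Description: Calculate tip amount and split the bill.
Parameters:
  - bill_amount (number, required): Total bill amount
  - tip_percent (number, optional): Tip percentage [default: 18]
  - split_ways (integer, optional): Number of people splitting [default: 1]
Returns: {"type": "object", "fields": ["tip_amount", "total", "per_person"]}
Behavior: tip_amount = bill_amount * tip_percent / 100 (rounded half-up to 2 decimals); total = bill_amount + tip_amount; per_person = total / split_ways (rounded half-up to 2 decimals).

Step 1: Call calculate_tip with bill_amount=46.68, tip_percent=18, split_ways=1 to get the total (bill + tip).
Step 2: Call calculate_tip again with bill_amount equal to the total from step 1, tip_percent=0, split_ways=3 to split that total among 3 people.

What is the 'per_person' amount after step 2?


Step 1: calculate_tip(bill_amount=46.68, tip_percent=18, split_ways=1)
  tip_amount = 46.68 * 18/100 = 8.4024 -> 8.40
  total = 46.68 + 8.40 = 55.08
  per_person = 55.08 / 1 = 55.08 -> 55.08
  -> total = 55.08
Step 2: calculate_tip(bill_amount=55.08, tip_percent=0, split_ways=3)
  tip_amount = 55.08 * 0/100 = 0 -> 0.00
  total = 55.08 + 0.00 = 55.08
  per_person = 55.08 / 3 = 18.36 -> 18.36
  -> per_person = 18.36
$18.36


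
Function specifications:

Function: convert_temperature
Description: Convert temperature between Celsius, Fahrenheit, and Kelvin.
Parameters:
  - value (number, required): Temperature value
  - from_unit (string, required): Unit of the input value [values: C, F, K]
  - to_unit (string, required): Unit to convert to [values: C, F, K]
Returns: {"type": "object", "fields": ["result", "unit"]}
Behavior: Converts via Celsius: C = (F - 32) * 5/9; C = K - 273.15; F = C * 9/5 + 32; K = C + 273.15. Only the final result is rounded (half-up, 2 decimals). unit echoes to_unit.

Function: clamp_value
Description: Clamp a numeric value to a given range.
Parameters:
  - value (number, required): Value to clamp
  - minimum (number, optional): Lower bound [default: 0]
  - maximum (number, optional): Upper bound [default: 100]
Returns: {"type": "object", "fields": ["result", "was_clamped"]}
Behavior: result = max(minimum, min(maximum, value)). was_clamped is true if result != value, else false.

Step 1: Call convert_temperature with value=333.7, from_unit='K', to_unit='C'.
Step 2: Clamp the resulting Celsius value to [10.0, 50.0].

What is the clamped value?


Step 1: convert_temperature(value=333.7, from_unit=K, to_unit=C)
  To C: 333.7 - 273.15 = 60.55
  Target is C: 60.55
  Round to 2 decimals: 60.55
  -> result = 60.55 C
Step 2: clamp_value(value=60.55, minimum=10.0, maximum=50.0)
  result = max(10.0, min(50.0, 60.55)) = max(10.0, 50.0) = 50.0
  was_clamped = (50.0 != 60.55) = true
  -> result = 50.0
50.0


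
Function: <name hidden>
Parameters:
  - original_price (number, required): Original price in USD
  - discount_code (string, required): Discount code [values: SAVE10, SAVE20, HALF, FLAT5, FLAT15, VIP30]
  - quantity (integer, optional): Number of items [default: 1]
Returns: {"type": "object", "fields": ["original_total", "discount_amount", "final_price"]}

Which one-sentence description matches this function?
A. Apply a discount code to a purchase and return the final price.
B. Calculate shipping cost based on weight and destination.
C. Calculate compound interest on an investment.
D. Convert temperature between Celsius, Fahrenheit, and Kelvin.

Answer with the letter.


Parameters original_price, discount_code, quantity and return ["original_total", "discount_amount", "final_price"] fit: Apply a discount code to a purchase and return the final price.
A


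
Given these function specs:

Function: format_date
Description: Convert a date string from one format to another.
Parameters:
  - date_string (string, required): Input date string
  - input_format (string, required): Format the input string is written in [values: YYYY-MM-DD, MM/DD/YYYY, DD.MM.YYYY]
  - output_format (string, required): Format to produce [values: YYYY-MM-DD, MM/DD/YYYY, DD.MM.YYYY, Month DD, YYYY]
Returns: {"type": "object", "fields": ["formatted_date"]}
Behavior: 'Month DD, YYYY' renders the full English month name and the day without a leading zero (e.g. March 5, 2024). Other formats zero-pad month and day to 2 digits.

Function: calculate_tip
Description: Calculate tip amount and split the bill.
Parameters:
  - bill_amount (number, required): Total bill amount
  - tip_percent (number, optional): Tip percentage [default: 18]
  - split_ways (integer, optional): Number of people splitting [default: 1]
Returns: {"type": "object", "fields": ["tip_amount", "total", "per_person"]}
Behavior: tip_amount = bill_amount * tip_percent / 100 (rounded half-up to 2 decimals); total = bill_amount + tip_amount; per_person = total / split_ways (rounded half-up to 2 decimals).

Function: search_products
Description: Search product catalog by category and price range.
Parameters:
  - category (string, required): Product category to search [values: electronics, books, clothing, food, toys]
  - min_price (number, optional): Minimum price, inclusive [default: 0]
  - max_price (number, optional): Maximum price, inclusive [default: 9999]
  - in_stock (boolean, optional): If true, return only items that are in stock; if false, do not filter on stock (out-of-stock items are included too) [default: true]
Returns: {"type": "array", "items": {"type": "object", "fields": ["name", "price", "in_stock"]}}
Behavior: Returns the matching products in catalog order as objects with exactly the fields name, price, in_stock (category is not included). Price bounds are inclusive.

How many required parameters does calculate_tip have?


Parameters of calculate_tip: bill_amount (required), tip_percent (optional), split_ways (optional)
Required count:
1


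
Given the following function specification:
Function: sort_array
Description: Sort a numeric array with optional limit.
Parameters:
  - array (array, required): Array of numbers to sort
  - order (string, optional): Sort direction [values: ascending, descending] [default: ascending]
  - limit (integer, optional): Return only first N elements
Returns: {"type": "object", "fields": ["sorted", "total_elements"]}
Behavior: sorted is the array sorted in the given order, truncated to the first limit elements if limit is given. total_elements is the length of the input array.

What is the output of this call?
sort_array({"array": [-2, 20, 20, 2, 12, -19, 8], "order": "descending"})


sorted descending: [20, 20, 12, 8, 2, -2, -19]
total_elements = len(input) = 7
Output:
{"sorted": [20, 20, 12, 8, 2, -2, -19], "total_elements": 7}


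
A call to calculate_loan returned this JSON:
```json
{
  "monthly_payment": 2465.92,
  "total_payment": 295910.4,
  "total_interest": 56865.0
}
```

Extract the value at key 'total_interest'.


56865.0


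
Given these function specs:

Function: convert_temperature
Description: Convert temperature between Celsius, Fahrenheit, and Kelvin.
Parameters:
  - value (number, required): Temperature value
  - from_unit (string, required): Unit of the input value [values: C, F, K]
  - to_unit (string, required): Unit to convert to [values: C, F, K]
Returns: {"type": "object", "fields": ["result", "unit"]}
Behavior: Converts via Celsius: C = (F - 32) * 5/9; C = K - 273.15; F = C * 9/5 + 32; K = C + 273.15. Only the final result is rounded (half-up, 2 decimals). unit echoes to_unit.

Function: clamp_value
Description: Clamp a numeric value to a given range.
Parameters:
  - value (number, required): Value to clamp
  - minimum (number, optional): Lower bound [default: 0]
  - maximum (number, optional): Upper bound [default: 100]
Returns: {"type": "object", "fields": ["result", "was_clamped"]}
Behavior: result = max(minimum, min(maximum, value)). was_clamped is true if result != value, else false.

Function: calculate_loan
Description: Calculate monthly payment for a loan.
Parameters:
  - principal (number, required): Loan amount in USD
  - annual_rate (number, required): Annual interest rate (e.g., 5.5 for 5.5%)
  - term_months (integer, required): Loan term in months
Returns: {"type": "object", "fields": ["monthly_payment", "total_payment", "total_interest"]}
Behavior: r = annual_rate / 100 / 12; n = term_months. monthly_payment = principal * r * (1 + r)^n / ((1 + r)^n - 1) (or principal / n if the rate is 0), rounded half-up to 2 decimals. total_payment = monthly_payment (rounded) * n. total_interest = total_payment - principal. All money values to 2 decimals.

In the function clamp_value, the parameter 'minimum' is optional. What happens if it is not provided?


The clamp_value spec declares:
  - minimum (number, optional): Lower bound [default: 0]
It defaults to 0


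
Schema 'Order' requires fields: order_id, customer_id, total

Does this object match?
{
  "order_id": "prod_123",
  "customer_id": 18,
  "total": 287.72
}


Checking required fields... All present.
Valid - all required fields present


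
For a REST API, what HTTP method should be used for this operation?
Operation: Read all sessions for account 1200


GET = read, POST = create, PUT = update/replace, DELETE = remove
This operation is a read.
GET


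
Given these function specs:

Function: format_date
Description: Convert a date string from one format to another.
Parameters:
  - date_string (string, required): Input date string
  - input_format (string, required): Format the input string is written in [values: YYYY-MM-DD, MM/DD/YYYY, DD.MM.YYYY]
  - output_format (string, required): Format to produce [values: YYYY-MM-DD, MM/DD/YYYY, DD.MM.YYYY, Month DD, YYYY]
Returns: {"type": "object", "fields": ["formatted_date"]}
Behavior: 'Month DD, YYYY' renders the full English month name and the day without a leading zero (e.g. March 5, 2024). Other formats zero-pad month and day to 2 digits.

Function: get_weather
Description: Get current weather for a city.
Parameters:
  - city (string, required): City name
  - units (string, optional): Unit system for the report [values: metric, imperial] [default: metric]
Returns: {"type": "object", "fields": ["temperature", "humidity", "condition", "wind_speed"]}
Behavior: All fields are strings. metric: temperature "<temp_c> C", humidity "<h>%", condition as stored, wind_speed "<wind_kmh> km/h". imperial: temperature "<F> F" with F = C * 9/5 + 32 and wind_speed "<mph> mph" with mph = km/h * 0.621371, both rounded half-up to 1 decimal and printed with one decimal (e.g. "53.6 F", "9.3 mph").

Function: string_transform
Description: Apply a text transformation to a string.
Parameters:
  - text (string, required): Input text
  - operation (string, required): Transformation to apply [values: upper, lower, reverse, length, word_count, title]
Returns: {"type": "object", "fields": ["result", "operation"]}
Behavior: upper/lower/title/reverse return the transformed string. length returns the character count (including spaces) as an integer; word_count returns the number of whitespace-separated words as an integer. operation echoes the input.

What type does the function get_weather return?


The get_weather spec declares Returns: {"type": "object", "fields": ["temperature", "humidity", "condition", "wind_speed"]}
Type:
object


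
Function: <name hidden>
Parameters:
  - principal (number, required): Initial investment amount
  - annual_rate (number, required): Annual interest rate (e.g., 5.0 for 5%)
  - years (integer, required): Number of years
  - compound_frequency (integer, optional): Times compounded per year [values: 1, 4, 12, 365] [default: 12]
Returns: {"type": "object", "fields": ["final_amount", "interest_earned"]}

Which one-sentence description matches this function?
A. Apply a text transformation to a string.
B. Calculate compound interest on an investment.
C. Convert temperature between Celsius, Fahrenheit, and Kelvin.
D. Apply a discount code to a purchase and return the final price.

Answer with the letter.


Parameters principal, annual_rate, years, compound_frequency and return ["final_amount", "interest_earned"] fit: Calculate compound interest on an investment.
B


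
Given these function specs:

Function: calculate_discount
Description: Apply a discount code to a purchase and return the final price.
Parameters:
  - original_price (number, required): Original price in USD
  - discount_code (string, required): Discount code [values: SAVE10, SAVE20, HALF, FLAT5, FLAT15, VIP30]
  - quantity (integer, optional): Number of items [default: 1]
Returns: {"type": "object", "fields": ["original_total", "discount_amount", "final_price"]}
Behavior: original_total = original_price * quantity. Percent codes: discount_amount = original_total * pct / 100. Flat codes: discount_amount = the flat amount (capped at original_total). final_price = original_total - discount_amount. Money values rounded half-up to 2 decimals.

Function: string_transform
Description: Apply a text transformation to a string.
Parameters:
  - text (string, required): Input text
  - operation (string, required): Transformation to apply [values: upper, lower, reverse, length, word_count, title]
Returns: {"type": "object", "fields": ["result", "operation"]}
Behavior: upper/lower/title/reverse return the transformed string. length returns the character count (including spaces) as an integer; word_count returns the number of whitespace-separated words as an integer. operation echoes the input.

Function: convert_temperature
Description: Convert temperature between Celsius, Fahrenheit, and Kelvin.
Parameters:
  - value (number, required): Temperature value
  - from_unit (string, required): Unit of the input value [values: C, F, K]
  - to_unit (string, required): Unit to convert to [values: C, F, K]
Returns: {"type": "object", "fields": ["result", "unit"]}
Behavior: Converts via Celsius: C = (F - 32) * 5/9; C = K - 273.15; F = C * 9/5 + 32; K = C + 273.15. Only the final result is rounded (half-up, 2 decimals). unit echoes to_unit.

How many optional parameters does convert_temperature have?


Parameters of convert_temperature: value (required), from_unit (required), to_unit (required)
Optional count:
0
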